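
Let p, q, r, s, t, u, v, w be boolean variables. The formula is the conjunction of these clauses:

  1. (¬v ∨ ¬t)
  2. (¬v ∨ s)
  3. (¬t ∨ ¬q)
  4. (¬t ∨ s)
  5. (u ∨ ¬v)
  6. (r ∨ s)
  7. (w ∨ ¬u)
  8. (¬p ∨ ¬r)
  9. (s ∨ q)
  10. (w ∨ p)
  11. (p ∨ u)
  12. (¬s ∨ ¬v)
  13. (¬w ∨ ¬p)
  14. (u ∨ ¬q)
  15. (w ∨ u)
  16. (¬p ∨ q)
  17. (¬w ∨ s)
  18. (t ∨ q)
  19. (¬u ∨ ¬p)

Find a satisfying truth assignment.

Pure literal: v appears only negated; assign v = False.
Set p = False and propagate.
  then w is forced to True.
  then u is forced to True.
  then s is forced to True.
Try q = False.
  then t is forced to True.
r is now unconstrained; take r = True.
Every clause has at least one true literal under this assignment.

p = 0, q = 0, r = 1, s = 1, t = 1, u = 1, v = 0, w = 1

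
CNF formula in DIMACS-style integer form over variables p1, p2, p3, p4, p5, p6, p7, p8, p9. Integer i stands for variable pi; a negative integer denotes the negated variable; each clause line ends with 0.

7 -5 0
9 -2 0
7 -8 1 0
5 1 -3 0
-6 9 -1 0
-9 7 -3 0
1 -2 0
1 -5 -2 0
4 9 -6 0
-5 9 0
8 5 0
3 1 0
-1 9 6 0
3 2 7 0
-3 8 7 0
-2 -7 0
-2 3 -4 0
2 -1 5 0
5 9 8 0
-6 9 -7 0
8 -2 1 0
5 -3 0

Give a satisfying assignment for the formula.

p1=T, p2=F, p3=F, p4=T, p5=T, p6=F, p7=T, p8=T, p9=T

Check each clause:
  1. (NOT p5 OR p7) — p7 is true.
  2. (p9 OR NOT p2) — p9 is true.
  3. (NOT p8 OR p1 OR p7) — p1 is true.
  4. (p5 OR p1 OR NOT p3) — p1 is true.
  5. (NOT p1 OR p9 OR NOT p6) — p9 is true.
  6. (p7 OR NOT p9 OR NOT p3) — p7 is true.
  7. (p1 OR NOT p2) — p1 is true.
  8. (NOT p5 OR p1 OR NOT p2) — p1 is true.
  9. (NOT p6 OR p9 OR p4) — p9 is true.
  10. (p9 OR NOT p5) — p9 is true.
  11. (p8 OR p5) — p8 is true.
  12. (p1 OR p3) — p1 is true.
  13. (NOT p1 OR p6 OR p9) — p9 is true.
  14. (p3 OR p7 OR p2) — p7 is true.
  15. (NOT p3 OR p7 OR p8) — p8 is true.
  16. (NOT p7 OR NOT p2) — NOT p2 is true.
  17. (NOT p4 OR NOT p2 OR p3) — NOT p2 is true.
  18. (p5 OR p2 OR NOT p1) — p5 is true.
  19. (p5 OR p9 OR p8) — p8 is true.
  20. (NOT p7 OR p9 OR NOT p6) — p9 is true.
  21. (p1 OR NOT p2 OR p8) — p8 is true.
  22. (NOT p3 OR p5) — p5 is true.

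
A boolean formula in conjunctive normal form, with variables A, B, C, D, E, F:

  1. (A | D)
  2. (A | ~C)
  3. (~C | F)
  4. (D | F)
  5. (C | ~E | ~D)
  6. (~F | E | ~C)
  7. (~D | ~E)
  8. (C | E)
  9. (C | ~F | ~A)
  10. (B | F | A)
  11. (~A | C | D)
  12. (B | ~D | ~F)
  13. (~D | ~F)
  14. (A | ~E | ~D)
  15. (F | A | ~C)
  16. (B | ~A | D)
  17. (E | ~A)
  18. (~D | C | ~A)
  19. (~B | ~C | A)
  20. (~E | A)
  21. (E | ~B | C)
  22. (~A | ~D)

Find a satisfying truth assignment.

A=T, B=T, C=T, D=F, E=T, F=T

Check each clause:
  1. (D | A) — A is true.
  2. (~C | A) — A is true.
  3. (~C | F) — F is true.
  4. (D | F) — F is true.
  5. (C | ~D | ~E) — C is true.
  6. (~C | ~F | E) — E is true.
  7. (~D | ~E) — ~D is true.
  8. (C | E) — C is true.
  9. (~A | ~F | C) — C is true.
  10. (F | A | B) — A is true.
  11. (C | D | ~A) — C is true.
  12. (~D | B | ~F) — B is true.
  13. (~F | ~D) — ~D is true.
  14. (A | ~D | ~E) — A is true.
  15. (F | ~C | A) — A is true.
  16. (D | B | ~A) — B is true.
  17. (~A | E) — E is true.
  18. (~A | C | ~D) — C is true.
  19. (~B | A | ~C) — A is true.
  20. (A | ~E) — A is true.
  21. (C | E | ~B) — C is true.
  22. (~D | ~A) — ~D is true.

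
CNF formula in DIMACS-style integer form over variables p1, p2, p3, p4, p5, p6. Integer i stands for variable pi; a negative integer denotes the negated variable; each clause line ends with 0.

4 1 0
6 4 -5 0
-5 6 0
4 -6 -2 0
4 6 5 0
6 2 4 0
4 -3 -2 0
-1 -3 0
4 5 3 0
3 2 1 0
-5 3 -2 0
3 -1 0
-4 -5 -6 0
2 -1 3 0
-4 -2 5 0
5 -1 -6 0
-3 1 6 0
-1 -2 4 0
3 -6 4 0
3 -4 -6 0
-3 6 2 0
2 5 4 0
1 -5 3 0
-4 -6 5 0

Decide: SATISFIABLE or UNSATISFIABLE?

p4 = True:
  p3 = True:
    propagation gives p1=False, p6=True, p5=False; an empty clause results — contradiction.
  p3 = False:
    propagation gives p1=False, p2=True, p5=False; an empty clause results — contradiction.
p4 = False:
  propagation gives p1=True, p3=False; an empty clause results — contradiction.
Every branch closes, so no satisfying assignment exists.

UNSATISFIABLE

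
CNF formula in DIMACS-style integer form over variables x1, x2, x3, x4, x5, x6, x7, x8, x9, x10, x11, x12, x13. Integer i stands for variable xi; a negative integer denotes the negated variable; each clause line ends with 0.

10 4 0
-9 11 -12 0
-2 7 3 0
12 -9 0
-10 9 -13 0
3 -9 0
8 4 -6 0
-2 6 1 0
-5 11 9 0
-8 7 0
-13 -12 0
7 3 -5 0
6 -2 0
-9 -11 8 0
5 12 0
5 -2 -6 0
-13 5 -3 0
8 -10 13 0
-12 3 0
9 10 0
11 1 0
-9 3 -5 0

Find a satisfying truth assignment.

x1=1, x2=0, x3=1, x4=1, x5=0, x6=0, x7=1, x8=1, x9=1, x10=0, x11=1, x12=1, x13=0

x1 occurs only positively in the remaining clauses — set x1 = True.
x2 occurs only negated in the remaining clauses — set x2 = False.
Try x3 = True.
For the remaining variables, x4 = True, x5 = False, x6 = False, x7 = True, x8 = True, x9 = True, x10 = False, x11 = True, x12 = True, x13 = False works.
Check each clause:
  1. (x4 | x10) — x4 is true.
  2. (~x9 | ~x12 | x11) — x11 is true.
  3. (x3 | ~x2 | x7) — x3 is true.
  4. (x12 | ~x9) — x12 is true.
  5. (~x10 | ~x13 | x9) — x9 is true.
  6. (x3 | ~x9) — x3 is true.
  7. (~x6 | x8 | x4) — x8 is true.
  8. (x6 | ~x2 | x1) — x1 is true.
  9. (x9 | ~x5 | x11) — x11 is true.
  10. (~x8 | x7) — x7 is true.
  11. (~x12 | ~x13) — ~x13 is true.
  12. (~x5 | x3 | x7) — x3 is true.
  13. (x6 | ~x2) — ~x2 is true.
  14. (x8 | ~x11 | ~x9) — x8 is true.
  15. (x5 | x12) — x12 is true.
  16. (x5 | ~x2 | ~x6) — ~x6 is true.
  17. (~x13 | x5 | ~x3) — ~x13 is true.
  18. (x13 | x8 | ~x10) — x8 is true.
  19. (x3 | ~x12) — x3 is true.
  20. (x9 | x10) — x9 is true.
  21. (x11 | x1) — x1 is true.
  22. (~x9 | ~x5 | x3) — x3 is true.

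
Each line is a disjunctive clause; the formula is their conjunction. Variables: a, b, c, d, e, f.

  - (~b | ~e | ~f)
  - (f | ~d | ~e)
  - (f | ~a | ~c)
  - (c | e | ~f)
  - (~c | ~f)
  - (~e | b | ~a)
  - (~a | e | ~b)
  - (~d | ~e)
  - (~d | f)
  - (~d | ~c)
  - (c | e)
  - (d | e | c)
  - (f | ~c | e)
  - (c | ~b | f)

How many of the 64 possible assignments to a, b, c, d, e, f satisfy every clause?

4

The models are:
  a=0 b=0 c=0 d=0 e=1 f=0
  a=0 b=0 c=0 d=0 e=1 f=1
  a=0 b=0 c=1 d=0 e=1 f=0
  a=0 b=1 c=1 d=0 e=1 f=0
That's 4 in total.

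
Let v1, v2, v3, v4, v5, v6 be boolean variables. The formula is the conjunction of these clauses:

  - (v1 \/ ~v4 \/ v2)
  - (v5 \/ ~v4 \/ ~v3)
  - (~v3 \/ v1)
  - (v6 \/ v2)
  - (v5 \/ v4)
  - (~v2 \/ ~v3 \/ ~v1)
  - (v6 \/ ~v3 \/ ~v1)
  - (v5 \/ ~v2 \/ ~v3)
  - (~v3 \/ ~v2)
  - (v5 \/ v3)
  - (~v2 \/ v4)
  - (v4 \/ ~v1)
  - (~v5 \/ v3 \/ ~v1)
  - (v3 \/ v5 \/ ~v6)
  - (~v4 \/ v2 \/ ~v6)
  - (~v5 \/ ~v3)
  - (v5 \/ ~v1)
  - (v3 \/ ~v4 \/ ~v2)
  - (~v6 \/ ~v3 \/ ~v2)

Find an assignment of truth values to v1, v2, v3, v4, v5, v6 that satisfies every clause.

Branch on v1: take v1 = False.
  then v3 is forced to False.
  then v5 is forced to True.
The remaining clauses are satisfied by v2 = False, v4 = False, v6 = True.
Every clause has at least one true literal under this assignment.
Check each clause:
  1. (v1 \/ ~v4 \/ v2) — ~v4 is true.
  2. (v5 \/ ~v4 \/ ~v3) — ~v3 is true.
  3. (~v3 \/ v1) — ~v3 is true.
  4. (v6 \/ v2) — v6 is true.
  5. (v4 \/ v5) — v5 is true.
  6. (~v3 \/ ~v1 \/ ~v2) — ~v3 is true.
  7. (~v3 \/ ~v1 \/ v6) — ~v3 is true.
  8. (~v3 \/ v5 \/ ~v2) — v5 is true.
  9. (~v3 \/ ~v2) — ~v3 is true.
  10. (v5 \/ v3) — v5 is true.
  11. (v4 \/ ~v2) — ~v2 is true.
  12. (~v1 \/ v4) — ~v1 is true.
  13. (v3 \/ ~v1 \/ ~v5) — ~v1 is true.
  14. (~v6 \/ v3 \/ v5) — v5 is true.
  15. (~v4 \/ ~v6 \/ v2) — ~v4 is true.
  16. (~v3 \/ ~v5) — ~v3 is true.
  17. (v5 \/ ~v1) — v5 is true.
  18. (~v2 \/ v3 \/ ~v4) — ~v4 is true.
  19. (~v3 \/ ~v6 \/ ~v2) — ~v3 is true.

v1 = F  v2 = F  v3 = F  v4 = F  v5 = T  v6 = T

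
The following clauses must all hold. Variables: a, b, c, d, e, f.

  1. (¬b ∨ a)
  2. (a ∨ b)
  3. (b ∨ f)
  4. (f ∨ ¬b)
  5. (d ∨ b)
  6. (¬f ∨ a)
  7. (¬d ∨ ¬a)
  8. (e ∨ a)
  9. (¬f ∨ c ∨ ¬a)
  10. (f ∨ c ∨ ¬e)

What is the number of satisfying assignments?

2

Satisfying assignments:
  a=T b=T c=T d=F e=F f=T
  a=T b=T c=T d=F e=T f=T
Count: 2.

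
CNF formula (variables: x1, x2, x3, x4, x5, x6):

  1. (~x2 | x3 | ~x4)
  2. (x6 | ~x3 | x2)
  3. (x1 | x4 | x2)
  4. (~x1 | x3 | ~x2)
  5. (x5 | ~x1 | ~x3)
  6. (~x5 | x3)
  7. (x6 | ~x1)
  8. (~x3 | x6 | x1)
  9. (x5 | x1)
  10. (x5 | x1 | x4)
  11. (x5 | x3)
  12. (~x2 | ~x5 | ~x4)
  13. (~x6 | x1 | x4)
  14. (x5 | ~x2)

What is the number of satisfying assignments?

4

The models are:
  x1=F x2=F x3=T x4=T x5=T x6=T
  x1=T x2=F x3=T x4=F x5=T x6=T
  x1=T x2=F x3=T x4=T x5=T x6=T
  x1=T x2=T x3=T x4=F x5=T x6=T
Count: 4.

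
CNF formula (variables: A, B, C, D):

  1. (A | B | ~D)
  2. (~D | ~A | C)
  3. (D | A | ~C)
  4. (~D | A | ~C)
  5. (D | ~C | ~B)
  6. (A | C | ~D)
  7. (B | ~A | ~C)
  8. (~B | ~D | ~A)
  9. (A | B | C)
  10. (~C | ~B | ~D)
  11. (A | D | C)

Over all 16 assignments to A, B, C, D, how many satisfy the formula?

Satisfying assignments:
  A=T B=F C=F D=F
  A=T B=T C=F D=F
Count: 2.

2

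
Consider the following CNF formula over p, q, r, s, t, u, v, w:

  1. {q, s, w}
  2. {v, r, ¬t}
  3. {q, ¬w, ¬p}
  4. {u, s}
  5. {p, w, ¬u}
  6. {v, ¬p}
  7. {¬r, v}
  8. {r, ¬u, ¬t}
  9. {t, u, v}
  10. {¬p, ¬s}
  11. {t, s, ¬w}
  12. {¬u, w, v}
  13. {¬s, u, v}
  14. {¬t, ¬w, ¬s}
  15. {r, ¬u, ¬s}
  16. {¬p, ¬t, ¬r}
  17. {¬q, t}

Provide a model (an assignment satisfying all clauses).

p=0, q=0, r=1, s=1, t=0, u=0, v=1, w=1

Check each clause:
  1. {w, q, s} — w is true.
  2. {r, ¬t, v} — ¬t is true.
  3. {¬w, ¬p, q} — ¬p is true.
  4. {s, u} — s is true.
  5. {p, ¬u, w} — w is true.
  6. {v, ¬p} — ¬p is true.
  7. {¬r, v} — v is true.
  8. {¬t, r, ¬u} — ¬u is true.
  9. {v, u, t} — v is true.
  10. {¬s, ¬p} — ¬p is true.
  11. {t, s, ¬w} — s is true.
  12. {v, w, ¬u} — w is true.
  13. {v, u, ¬s} — v is true.
  14. {¬w, ¬s, ¬t} — ¬t is true.
  15. {r, ¬s, ¬u} — ¬u is true.
  16. {¬t, ¬p, ¬r} — ¬t is true.
  17. {t, ¬q} — ¬q is true.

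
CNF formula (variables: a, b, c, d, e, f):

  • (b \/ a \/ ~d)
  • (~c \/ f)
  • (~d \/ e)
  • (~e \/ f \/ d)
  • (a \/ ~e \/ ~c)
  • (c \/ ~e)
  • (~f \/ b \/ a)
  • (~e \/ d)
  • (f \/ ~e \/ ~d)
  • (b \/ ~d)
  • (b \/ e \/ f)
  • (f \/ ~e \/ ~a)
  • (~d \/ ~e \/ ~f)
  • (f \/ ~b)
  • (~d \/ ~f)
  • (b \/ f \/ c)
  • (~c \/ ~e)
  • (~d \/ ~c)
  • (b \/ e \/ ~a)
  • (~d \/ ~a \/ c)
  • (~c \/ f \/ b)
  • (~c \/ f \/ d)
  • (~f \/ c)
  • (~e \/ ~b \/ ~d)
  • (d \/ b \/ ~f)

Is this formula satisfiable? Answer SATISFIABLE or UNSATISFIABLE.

Set a = False and propagate.
For the remaining variables, b = True, c = True, d = False, e = False, f = True works.
Every clause has at least one true literal under this assignment.
So a = False, b = True, c = True, d = False, e = False, f = True is a satisfying assignment.

SATISFIABLE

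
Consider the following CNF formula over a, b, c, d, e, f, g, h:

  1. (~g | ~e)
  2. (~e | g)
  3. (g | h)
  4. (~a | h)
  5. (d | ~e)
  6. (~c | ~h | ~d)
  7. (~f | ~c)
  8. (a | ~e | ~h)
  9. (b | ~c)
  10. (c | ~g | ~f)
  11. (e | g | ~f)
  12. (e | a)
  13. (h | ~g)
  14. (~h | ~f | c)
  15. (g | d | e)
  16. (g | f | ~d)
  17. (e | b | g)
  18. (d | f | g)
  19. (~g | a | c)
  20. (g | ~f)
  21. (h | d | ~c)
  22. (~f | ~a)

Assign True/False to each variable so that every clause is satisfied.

a=T  b=T  c=T  d=F  e=F  f=F  g=T  h=T

Check each clause:
  1. (~g | ~e) — ~e is true.
  2. (~e | g) — ~e is true.
  3. (h | g) — h is true.
  4. (h | ~a) — h is true.
  5. (d | ~e) — ~e is true.
  6. (~d | ~c | ~h) — ~d is true.
  7. (~c | ~f) — ~f is true.
  8. (a | ~e | ~h) — a is true.
  9. (~c | b) — b is true.
  10. (~g | c | ~f) — ~f is true.
  11. (g | ~f | e) — ~f is true.
  12. (e | a) — a is true.
  13. (~g | h) — h is true.
  14. (c | ~f | ~h) — ~f is true.
  15. (e | d | g) — g is true.
  16. (g | ~d | f) — ~d is true.
  17. (g | e | b) — b is true.
  18. (g | f | d) — g is true.
  19. (~g | c | a) — a is true.
  20. (g | ~f) — ~f is true.
  21. (h | d | ~c) — h is true.
  22. (~f | ~a) — ~f is true.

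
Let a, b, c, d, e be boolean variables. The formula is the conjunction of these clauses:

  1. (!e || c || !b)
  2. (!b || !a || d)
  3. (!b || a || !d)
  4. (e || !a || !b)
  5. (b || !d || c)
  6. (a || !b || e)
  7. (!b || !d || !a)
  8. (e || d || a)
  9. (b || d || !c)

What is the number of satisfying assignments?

8

Case analysis on b and a:
  b=T, a=T: a clause becomes empty — 0.
  b=T, a=F: remaining (c,d,e) ∈ {(T,F,T)} — 1.
  b=F, a=T: remaining (c,d,e) ∈ {(F,F,F); (F,F,T); (T,T,F); (T,T,T)} — 4.
  b=F, a=F: remaining (c,d,e) ∈ {(F,F,T); (T,T,F); (T,T,T)} — 3.
Total: 0 + 1 + 4 + 3 = 8.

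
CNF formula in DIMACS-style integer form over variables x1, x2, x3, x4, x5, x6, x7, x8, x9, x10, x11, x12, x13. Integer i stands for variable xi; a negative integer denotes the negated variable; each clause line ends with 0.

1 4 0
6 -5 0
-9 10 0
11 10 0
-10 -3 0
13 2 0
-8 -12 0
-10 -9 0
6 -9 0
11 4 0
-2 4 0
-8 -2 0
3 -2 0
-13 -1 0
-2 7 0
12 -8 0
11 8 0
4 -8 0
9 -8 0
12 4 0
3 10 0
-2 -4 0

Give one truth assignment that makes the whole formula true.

x1 = False, x2 = False, x3 = True, x4 = True, x5 = False, x6 = True, x7 = True, x8 = False, x9 = False, x10 = False, x11 = True, x12 = False, x13 = True

Pure literal: x5 appears only negated; assign x5 = False.
x6 occurs only positively in the remaining clauses — set x6 = True.
Branch on x1: take x1 = False.
  then x4 is forced to True.
  then x2 is forced to False.
  then x13 is forced to True.
Branch on x3: take x3 = True.
  then x10 is forced to False.
  then x9 is forced to False.
  then x11 is forced to True.
  then x8 is forced to False.
x7, x12 are now unconstrained; take x7 = True, x12 = False.
Every clause has at least one true literal under this assignment.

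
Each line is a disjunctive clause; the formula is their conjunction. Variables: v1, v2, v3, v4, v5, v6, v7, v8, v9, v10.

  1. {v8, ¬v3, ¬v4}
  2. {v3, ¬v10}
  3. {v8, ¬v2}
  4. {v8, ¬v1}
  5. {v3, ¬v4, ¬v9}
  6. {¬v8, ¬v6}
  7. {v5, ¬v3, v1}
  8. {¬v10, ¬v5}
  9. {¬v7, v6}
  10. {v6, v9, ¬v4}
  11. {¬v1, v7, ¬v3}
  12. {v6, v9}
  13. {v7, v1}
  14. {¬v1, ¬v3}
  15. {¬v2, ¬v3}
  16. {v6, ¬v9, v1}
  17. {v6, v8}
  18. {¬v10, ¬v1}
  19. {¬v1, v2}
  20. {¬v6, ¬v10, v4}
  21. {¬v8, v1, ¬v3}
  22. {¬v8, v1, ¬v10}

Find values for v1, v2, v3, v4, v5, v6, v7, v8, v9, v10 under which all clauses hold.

Pure literal: v10 appears only negated; assign v10 = False.
Branch on v1: take v1 = False.
  then v7 is forced to True.
  then v6 is forced to True.
  then v8 is forced to False.
  then v2 is forced to False.
Try v3 = True.
  then v4 is forced to False.
  then v5 is forced to True.
v9 is now unconstrained; take v9 = False.

v1=F, v2=F, v3=T, v4=F, v5=T, v6=T, v7=T, v8=F, v9=F, v10=F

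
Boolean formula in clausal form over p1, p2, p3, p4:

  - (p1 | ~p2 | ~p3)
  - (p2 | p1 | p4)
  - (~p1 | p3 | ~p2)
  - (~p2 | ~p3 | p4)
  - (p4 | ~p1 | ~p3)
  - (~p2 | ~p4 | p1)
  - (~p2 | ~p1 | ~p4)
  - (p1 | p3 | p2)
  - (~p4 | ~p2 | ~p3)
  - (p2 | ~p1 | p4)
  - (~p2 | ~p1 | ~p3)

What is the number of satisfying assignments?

Satisfying assignments:
  p1=0 p2=0 p3=1 p4=1
  p1=0 p2=1 p3=0 p4=0
  p1=1 p2=0 p3=0 p4=1
  p1=1 p2=0 p3=1 p4=1
That's 4 in total.

4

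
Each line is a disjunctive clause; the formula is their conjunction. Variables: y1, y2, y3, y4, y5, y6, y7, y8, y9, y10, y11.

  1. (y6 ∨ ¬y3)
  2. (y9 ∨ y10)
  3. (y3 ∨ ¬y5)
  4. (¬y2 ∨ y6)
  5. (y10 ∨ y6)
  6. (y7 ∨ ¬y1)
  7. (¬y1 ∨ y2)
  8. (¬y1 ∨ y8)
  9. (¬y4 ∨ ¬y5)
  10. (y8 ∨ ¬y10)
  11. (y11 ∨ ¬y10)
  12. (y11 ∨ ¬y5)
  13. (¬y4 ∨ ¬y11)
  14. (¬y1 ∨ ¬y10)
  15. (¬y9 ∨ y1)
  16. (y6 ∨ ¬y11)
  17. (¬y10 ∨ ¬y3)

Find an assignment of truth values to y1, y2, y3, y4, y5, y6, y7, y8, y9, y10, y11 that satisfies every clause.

y1 = T  y2 = T  y3 = T  y4 = F  y5 = T  y6 = T  y7 = T  y8 = T  y9 = T  y10 = F  y11 = T

y4 occurs only negated in the remaining clauses — set y4 = False.
y6 occurs only positively in the remaining clauses — set y6 = True.
Branch on y1: take y1 = True.
  then y7 is forced to True.
  then y2 is forced to True.
  then y8 is forced to True.
  then y10 is forced to False.
  then y9 is forced to True.
Set y3 = True and propagate.
The remaining clauses are satisfied by y5 = True, y11 = True.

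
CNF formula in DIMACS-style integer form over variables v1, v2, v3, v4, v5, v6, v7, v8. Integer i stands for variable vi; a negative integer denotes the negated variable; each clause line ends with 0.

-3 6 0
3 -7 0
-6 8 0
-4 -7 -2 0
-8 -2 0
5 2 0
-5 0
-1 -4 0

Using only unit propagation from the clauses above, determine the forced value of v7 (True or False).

False

Unit clause (NOT v5) sets v5 = False.
(v5 OR v2): since v5 = False, the clause reduces to (v2). v2 = True.
From (NOT v2 OR NOT v8) and v2 = True: v8 = False.
(NOT v6 OR v8): since v8 = False, the clause reduces to (NOT v6). v6 = False.
From (v6 OR NOT v3) and v6 = False: v3 = False.
In (v3 OR NOT v7), v3 is now false; NOT v7 must hold, so v7 = False.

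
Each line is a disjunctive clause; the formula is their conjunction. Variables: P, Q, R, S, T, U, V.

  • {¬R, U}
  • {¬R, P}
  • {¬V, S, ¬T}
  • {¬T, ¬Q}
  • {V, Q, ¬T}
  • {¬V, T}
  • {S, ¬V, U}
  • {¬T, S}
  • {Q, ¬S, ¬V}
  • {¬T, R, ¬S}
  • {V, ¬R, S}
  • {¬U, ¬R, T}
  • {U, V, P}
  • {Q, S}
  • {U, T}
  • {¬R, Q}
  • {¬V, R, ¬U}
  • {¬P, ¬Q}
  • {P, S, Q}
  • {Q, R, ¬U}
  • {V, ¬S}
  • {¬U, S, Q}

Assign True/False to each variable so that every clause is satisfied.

Try P = False.
  then R is forced to False.
For the remaining variables, Q = True, S = False, T = False, U = True, V = False works.

P = F, Q = T, R = F, S = F, T = F, U = T, V = F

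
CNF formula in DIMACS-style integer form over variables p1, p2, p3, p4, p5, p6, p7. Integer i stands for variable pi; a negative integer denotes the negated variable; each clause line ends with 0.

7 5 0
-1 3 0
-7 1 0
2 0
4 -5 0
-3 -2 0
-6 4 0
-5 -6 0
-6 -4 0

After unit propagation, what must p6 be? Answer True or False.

False

Unit clause (p2) sets p2 = True.
In (~p2 \/ ~p3), ~p2 is now false; ~p3 must hold, so p3 = False.
(~p1 \/ p3): since p3 = False, the clause reduces to (~p1). p1 = False.
In (~p7 \/ p1), p1 is now false; ~p7 must hold, so p7 = False.
(p7 \/ p5): since p7 = False, the clause reduces to (p5). p5 = True.
In (~p5 \/ p4), ~p5 is now false; p4 must hold, so p4 = True.
(~p6 \/ ~p5): since p5 = True, the clause reduces to (~p6). p6 = False.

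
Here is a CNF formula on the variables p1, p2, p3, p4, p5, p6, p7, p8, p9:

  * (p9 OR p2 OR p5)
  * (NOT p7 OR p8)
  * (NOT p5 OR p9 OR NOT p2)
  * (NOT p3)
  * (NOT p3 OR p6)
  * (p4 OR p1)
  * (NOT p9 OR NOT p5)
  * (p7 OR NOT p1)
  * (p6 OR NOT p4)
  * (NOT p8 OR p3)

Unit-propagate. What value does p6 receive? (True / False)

Unit clause (NOT p3) sets p3 = False.
From (NOT p8 OR p3) and p3 = False: p8 = False.
(NOT p7 OR p8) with p8 = False leaves only NOT p7, so p7 = False.
(p7 OR NOT p1): since p7 = False, the clause reduces to (NOT p1). p1 = False.
(p1 OR p4): since p1 = False, the clause reduces to (p4). p4 = True.
(p6 OR NOT p4): since p4 = True, the clause reduces to (p6). p6 = True.

True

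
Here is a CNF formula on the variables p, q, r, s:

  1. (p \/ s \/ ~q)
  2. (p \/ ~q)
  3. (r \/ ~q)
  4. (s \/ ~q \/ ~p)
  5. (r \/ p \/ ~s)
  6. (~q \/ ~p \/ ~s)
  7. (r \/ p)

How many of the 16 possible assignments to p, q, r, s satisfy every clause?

Satisfying assignments:
  p=F q=F r=T s=F
  p=F q=F r=T s=T
  p=T q=F r=F s=F
  p=T q=F r=F s=T
  p=T q=F r=T s=F
  p=T q=F r=T s=T
Count: 6.

6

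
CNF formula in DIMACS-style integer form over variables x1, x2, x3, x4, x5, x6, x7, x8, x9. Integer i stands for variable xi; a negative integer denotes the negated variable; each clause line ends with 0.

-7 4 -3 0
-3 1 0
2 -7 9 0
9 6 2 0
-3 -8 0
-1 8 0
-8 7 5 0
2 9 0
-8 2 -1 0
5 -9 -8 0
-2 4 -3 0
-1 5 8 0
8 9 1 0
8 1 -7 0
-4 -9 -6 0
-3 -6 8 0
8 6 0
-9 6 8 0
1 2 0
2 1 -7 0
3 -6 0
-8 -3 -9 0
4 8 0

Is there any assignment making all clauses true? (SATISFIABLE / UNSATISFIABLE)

SATISFIABLE

Set x1 = False and propagate.
  then x3 is forced to False.
  then x2 is forced to True.
  then x6 is forced to False.
  then x8 is forced to True.
The remaining clauses are satisfied by x4 = False, x5 = False, x7 = True, x9 = False.
Every clause has at least one true literal under this assignment.
So x1=0, x2=1, x3=0, x4=0, x5=0, x6=0, x7=1, x8=1, x9=0 is a satisfying assignment.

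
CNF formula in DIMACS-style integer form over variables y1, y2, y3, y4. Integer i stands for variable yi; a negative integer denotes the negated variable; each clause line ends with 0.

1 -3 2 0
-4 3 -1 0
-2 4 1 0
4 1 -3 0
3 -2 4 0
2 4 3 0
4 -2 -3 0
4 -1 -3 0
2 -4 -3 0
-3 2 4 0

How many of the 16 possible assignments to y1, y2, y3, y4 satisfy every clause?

4

Satisfying assignments:
  y1=0 y2=0 y3=0 y4=1
  y1=0 y2=1 y3=0 y4=1
  y1=0 y2=1 y3=1 y4=1
  y1=1 y2=1 y3=1 y4=1
That's 4 in total.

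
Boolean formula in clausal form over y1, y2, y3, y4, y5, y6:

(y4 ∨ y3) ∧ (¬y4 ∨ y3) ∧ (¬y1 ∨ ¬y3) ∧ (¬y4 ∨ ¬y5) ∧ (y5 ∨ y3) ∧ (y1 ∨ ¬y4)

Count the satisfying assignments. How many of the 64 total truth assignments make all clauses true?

Case analysis on y3 and y4:
  y3=1, y4=1: a clause becomes empty — 0.
  y3=1, y4=0: forces y1=0; y2, y5, y6 free → 2^3 = 8.
  y3=0, y4=1: a clause becomes empty — 0.
  y3=0, y4=0: a clause becomes empty — 0.
Total: 0 + 8 + 0 + 0 = 8.

8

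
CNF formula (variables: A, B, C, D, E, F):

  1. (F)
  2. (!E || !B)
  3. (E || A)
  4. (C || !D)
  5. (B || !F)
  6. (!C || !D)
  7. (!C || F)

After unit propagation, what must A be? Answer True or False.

True

(F) stands alone — F = True.
From (B || !F) and F = True: B = True.
From (!B || !E) and B = True: E = False.
(E || A) with E = False leaves only A, so A = True.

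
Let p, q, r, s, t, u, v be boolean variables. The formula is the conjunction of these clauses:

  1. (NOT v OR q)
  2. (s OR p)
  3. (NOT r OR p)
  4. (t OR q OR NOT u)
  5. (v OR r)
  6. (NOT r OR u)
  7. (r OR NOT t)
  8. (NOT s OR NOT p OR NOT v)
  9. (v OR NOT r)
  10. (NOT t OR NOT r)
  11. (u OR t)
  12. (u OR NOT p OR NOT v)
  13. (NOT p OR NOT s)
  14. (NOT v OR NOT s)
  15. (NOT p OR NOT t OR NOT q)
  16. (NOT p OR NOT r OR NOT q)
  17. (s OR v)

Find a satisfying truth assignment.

Branch on p: take p = True.
  then s is forced to False.
  then v is forced to True.
  then q is forced to True.
  then u is forced to True.
  then t is forced to False.
  then r is forced to False.

p=1, q=1, r=0, s=0, t=0, u=1, v=1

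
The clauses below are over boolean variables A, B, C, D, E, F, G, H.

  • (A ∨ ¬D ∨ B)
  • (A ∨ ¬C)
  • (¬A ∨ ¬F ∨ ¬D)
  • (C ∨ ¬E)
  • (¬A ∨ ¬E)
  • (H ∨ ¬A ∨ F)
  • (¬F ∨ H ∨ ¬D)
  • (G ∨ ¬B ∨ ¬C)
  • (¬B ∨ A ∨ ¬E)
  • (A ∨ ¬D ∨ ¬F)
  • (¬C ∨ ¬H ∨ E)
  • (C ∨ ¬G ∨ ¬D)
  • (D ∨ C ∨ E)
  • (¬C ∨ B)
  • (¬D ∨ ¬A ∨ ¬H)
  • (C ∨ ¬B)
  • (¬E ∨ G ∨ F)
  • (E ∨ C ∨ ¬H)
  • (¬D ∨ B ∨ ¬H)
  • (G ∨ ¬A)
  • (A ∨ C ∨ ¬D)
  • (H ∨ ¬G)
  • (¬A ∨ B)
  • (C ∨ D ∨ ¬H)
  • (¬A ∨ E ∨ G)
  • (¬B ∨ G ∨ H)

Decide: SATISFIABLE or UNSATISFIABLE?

A = True:
  propagation gives E=False, G=True, H=True, C=False; an empty clause results — contradiction.
A = False:
  propagation gives C=False, E=False, D=True; an empty clause results — contradiction.
Every branch closes, so no satisfying assignment exists.

UNSATISFIABLE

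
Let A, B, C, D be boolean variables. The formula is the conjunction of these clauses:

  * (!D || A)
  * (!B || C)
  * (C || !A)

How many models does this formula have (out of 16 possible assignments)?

7

Satisfying assignments:
  A=0 B=0 C=0 D=0
  A=0 B=0 C=1 D=0
  A=0 B=1 C=1 D=0
  A=1 B=0 C=1 D=0
  A=1 B=0 C=1 D=1
  A=1 B=1 C=1 D=0
  A=1 B=1 C=1 D=1
Count: 7.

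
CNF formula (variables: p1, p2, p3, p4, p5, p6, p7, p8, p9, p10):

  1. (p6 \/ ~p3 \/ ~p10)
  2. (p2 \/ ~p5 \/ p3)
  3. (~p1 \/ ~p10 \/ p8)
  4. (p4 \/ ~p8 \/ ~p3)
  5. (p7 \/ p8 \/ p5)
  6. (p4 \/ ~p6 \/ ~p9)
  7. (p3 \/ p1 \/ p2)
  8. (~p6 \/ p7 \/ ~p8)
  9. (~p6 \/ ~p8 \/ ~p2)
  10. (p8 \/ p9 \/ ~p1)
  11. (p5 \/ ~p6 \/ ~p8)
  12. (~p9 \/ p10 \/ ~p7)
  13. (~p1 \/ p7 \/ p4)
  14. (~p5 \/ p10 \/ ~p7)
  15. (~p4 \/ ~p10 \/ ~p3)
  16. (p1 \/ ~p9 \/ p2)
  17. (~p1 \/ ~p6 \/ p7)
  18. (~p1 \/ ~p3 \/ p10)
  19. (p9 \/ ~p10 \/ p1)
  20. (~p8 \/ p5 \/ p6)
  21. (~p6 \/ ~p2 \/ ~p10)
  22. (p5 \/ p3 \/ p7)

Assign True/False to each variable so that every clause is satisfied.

p1=False  p2=True  p3=False  p4=True  p5=True  p6=False  p7=True  p8=False  p9=True  p10=True

Check each clause:
  1. (p6 \/ ~p10 \/ ~p3) — ~p3 is true.
  2. (~p5 \/ p2 \/ p3) — p2 is true.
  3. (p8 \/ ~p10 \/ ~p1) — ~p1 is true.
  4. (~p8 \/ ~p3 \/ p4) — ~p8 is true.
  5. (p7 \/ p5 \/ p8) — p5 is true.
  6. (p4 \/ ~p6 \/ ~p9) — ~p6 is true.
  7. (p2 \/ p3 \/ p1) — p2 is true.
  8. (~p8 \/ p7 \/ ~p6) — ~p8 is true.
  9. (~p2 \/ ~p8 \/ ~p6) — ~p8 is true.
  10. (p9 \/ p8 \/ ~p1) — p9 is true.
  11. (~p6 \/ p5 \/ ~p8) — ~p8 is true.
  12. (~p7 \/ p10 \/ ~p9) — p10 is true.
  13. (p4 \/ ~p1 \/ p7) — p4 is true.
  14. (~p7 \/ p10 \/ ~p5) — p10 is true.
  15. (~p10 \/ ~p3 \/ ~p4) — ~p3 is true.
  16. (p1 \/ p2 \/ ~p9) — p2 is true.
  17. (~p6 \/ p7 \/ ~p1) — ~p6 is true.
  18. (~p3 \/ p10 \/ ~p1) — p10 is true.
  19. (p9 \/ p1 \/ ~p10) — p9 is true.
  20. (p5 \/ p6 \/ ~p8) — ~p8 is true.
  21. (~p6 \/ ~p10 \/ ~p2) — ~p6 is true.
  22. (p5 \/ p3 \/ p7) — p5 is true.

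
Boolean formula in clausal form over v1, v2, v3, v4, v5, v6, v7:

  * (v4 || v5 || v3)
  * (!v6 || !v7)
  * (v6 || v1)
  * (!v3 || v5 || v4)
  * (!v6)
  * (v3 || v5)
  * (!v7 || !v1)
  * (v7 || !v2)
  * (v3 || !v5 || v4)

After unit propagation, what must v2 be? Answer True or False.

False

(!v6) is a unit clause: v6 = False.
From (v6 || v1) and v6 = False: v1 = True.
From (!v1 || !v7) and v1 = True: v7 = False.
In (v7 || !v2), v7 is now false; !v2 must hold, so v2 = False.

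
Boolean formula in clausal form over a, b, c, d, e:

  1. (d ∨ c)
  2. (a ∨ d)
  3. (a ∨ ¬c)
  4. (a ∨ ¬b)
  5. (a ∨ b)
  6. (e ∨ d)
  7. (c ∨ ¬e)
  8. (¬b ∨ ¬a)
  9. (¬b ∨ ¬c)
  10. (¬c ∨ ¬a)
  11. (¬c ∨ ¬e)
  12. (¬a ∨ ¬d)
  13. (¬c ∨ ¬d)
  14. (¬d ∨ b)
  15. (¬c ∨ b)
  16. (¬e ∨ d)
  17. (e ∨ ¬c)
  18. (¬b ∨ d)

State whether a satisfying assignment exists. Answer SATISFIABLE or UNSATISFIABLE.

c = True:
  propagation gives a=True; an empty clause results — contradiction.
c = False:
  propagation gives d=True, e=False, a=False, b=False; an empty clause results — contradiction.
Every branch closes, so no satisfying assignment exists.

UNSATISFIABLE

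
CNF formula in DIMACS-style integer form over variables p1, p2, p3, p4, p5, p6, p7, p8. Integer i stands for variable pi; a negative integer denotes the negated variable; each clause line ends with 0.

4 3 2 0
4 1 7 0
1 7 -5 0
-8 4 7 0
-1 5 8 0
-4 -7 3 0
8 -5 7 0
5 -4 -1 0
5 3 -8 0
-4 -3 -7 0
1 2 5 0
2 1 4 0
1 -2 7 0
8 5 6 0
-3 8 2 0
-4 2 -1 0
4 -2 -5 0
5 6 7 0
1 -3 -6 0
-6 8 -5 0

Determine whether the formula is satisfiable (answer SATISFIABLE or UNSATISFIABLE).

SATISFIABLE

Branch on p1: take p1 = True.
Branch on p2: take p2 = True.
Set p3 = False and propagate.
The remaining clauses are satisfied by p4 = True, p5 = True, p6 = True, p7 = False, p8 = True.
Every clause has at least one true literal under this assignment.
So p1 = T, p2 = T, p3 = F, p4 = T, p5 = T, p6 = T, p7 = F, p8 = T is a satisfying assignment.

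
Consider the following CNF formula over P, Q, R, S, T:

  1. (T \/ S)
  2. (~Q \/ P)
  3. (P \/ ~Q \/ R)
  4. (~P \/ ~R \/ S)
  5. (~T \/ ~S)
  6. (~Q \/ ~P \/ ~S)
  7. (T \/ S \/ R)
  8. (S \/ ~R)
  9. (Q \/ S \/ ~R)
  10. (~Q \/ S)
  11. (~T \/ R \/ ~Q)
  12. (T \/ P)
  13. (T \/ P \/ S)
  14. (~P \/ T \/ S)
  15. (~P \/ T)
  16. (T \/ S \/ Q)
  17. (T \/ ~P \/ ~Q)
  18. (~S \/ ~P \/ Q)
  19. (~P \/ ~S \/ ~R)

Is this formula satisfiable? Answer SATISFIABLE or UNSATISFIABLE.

SATISFIABLE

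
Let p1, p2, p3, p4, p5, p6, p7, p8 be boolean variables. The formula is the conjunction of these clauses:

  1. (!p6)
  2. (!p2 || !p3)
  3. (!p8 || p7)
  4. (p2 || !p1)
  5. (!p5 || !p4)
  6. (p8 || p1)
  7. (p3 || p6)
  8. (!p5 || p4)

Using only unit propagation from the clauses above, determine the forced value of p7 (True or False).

Unit clause (!p6) sets p6 = False.
From (p3 || p6) and p6 = False: p3 = True.
(!p3 || !p2) with p3 = True leaves only !p2, so p2 = False.
In (!p1 || p2), p2 is now false; !p1 must hold, so p1 = False.
(p1 || p8) with p1 = False leaves only p8, so p8 = True.
(!p8 || p7): since p8 = True, the clause reduces to (p7). p7 = True.

True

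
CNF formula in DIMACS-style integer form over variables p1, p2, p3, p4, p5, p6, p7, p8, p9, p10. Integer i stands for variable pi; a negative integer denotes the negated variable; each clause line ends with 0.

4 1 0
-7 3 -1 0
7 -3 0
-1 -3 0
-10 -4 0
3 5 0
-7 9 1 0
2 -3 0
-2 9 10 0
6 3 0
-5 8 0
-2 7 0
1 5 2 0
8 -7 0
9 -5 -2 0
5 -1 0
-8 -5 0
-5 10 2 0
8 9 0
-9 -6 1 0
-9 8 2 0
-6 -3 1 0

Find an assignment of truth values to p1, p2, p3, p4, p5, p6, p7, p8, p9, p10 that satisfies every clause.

Try p1 = False.
  then p4 is forced to True.
  then p10 is forced to False.
The remaining clauses are satisfied by p2 = True, p3 = True, p5 = False, p6 = False, p7 = True, p8 = True, p9 = True.
Check each clause:
  1. (p1 ∨ p4) — p4 is true.
  2. (p3 ∨ ¬p1 ∨ ¬p7) — p3 is true.
  3. (p7 ∨ ¬p3) — p7 is true.
  4. (¬p3 ∨ ¬p1) — ¬p1 is true.
  5. (¬p10 ∨ ¬p4) — ¬p10 is true.
  6. (p3 ∨ p5) — p3 is true.
  7. (p1 ∨ p9 ∨ ¬p7) — p9 is true.
  8. (¬p3 ∨ p2) — p2 is true.
  9. (p9 ∨ ¬p2 ∨ p10) — p9 is true.
  10. (p3 ∨ p6) — p3 is true.
  11. (p8 ∨ ¬p5) — p8 is true.
  12. (¬p2 ∨ p7) — p7 is true.
  13. (p2 ∨ p5 ∨ p1) — p2 is true.
  14. (¬p7 ∨ p8) — p8 is true.
  15. (¬p2 ∨ p9 ∨ ¬p5) — p9 is true.
  16. (p5 ∨ ¬p1) — ¬p1 is true.
  17. (¬p5 ∨ ¬p8) — ¬p5 is true.
  18. (p2 ∨ ¬p5 ∨ p10) — p2 is true.
  19. (p8 ∨ p9) — p8 is true.
  20. (¬p9 ∨ ¬p6 ∨ p1) — ¬p6 is true.
  21. (p8 ∨ ¬p9 ∨ p2) — p8 is true.
  22. (p1 ∨ ¬p6 ∨ ¬p3) — ¬p6 is true.

p1 = False  p2 = True  p3 = True  p4 = True  p5 = False  p6 = False  p7 = True  p8 = True  p9 = True  p10 = False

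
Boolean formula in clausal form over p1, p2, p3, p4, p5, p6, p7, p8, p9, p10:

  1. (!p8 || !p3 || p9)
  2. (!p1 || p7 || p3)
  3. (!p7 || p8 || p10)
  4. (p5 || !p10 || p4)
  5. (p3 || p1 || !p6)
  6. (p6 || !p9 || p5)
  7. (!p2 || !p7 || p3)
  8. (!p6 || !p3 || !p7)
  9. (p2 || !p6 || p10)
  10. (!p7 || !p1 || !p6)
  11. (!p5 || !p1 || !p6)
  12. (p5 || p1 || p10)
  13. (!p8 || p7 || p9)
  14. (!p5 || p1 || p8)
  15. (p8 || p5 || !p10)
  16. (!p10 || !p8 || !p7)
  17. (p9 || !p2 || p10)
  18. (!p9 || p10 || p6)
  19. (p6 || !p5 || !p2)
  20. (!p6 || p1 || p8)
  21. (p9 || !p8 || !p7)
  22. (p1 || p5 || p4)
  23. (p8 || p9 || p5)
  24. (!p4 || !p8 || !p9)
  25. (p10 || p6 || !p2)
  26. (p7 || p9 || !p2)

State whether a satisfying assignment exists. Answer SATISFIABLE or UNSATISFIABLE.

Branch on p1: take p1 = False.
Try p2 = True.
The remaining clauses are satisfied by p3 = True, p4 = False, p5 = True, p6 = True, p7 = False, p8 = True, p9 = True, p10 = True.
So p1=False, p2=True, p3=True, p4=False, p5=True, p6=True, p7=False, p8=True, p9=True, p10=True is a satisfying assignment.

SATISFIABLE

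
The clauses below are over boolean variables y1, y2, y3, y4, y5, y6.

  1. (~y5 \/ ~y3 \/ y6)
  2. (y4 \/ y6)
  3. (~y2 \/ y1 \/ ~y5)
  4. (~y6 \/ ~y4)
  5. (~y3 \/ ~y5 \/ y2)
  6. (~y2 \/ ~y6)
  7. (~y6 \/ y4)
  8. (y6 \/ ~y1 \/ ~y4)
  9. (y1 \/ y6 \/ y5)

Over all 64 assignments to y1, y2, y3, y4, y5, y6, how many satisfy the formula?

1

The models are:
  y1=F y2=F y3=F y4=T y5=T y6=F
That's 1 in total.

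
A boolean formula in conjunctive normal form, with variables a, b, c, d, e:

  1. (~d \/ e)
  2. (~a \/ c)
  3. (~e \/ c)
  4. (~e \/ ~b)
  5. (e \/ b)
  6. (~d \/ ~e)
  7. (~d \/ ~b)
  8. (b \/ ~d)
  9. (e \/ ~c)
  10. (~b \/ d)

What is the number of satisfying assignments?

2

Satisfying assignments:
  a=F b=F c=T d=F e=T
  a=T b=F c=T d=F e=T
That's 2 in total.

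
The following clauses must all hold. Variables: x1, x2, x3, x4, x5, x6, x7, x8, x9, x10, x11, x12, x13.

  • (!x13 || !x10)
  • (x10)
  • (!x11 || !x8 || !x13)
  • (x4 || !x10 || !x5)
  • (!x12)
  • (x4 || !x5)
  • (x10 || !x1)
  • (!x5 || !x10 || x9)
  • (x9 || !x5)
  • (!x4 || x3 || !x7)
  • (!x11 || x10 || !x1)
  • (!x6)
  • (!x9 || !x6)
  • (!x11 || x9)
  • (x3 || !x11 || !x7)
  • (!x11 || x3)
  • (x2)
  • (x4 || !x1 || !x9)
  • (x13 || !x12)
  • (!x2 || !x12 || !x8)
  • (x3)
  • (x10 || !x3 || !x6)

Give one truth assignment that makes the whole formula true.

x1=T, x2=T, x3=T, x4=T, x5=F, x6=F, x7=F, x8=F, x9=T, x10=T, x11=F, x12=F, x13=F

Unit propagation: (x10) forces x10 = True.
The clause (!x13) is unit: x13 must be False.
(!x12) is a unit clause, so x12 = False.
(!x6) is a unit clause, so x6 = False.
Unit propagation: (x2) forces x2 = True.
The clause (x3) is unit: x3 must be True.
Pure literal: x4 appears only positively; assign x4 = True.
x5 occurs only negated in the remaining clauses — set x5 = False.
Branch on x9: take x9 = True.
x1, x7, x8, x11 are now unconstrained; take x1 = True, x7 = False, x8 = False, x11 = False.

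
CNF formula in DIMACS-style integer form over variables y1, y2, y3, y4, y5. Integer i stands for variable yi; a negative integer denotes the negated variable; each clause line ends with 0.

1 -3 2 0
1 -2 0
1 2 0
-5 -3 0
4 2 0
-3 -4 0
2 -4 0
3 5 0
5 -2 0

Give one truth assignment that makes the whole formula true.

y1=T, y2=T, y3=F, y4=F, y5=T

Check each clause:
  1. (y2 OR y1 OR NOT y3) — y1 is true.
  2. (y1 OR NOT y2) — y1 is true.
  3. (y1 OR y2) — y1 is true.
  4. (NOT y5 OR NOT y3) — NOT y3 is true.
  5. (y2 OR y4) — y2 is true.
  6. (NOT y3 OR NOT y4) — NOT y4 is true.
  7. (y2 OR NOT y4) — y2 is true.
  8. (y3 OR y5) — y5 is true.
  9. (NOT y2 OR y5) — y5 is true.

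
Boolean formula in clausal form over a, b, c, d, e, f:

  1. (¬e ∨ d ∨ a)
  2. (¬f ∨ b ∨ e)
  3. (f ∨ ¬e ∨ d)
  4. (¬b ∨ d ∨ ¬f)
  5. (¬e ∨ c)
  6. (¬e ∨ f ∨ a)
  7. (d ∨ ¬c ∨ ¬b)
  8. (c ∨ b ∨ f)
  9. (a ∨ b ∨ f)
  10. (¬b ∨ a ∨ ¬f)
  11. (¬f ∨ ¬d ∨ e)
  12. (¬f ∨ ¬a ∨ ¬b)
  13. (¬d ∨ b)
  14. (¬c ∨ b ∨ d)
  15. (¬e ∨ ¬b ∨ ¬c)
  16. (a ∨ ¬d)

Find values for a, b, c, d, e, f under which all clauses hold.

a=False, b=True, c=False, d=False, e=False, f=False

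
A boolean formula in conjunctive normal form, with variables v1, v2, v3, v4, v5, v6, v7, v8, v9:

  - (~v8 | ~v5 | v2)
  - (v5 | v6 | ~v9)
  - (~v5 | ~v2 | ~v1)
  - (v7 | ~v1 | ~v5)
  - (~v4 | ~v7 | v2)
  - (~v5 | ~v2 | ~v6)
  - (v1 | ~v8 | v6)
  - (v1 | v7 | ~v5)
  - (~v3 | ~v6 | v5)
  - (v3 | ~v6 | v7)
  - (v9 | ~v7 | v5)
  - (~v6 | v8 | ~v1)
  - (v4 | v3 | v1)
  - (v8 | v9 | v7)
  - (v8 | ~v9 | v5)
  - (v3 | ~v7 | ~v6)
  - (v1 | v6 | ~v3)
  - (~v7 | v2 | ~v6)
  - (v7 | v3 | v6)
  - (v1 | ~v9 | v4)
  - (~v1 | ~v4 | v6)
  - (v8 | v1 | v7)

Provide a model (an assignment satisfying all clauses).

v1=T  v2=F  v3=T  v4=F  v5=T  v6=F  v7=T  v8=F  v9=T

Branch on v1: take v1 = True.
Branch on v2: take v2 = False.
For the remaining variables, v3 = True, v4 = False, v5 = True, v6 = False, v7 = True, v8 = False, v9 = True works.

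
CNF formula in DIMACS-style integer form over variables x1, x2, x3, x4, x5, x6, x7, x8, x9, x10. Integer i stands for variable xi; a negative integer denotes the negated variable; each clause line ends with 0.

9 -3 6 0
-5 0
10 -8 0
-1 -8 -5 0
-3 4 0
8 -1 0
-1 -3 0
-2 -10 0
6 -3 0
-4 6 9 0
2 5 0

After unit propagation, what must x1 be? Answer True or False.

False

Unit clause (!x5) sets x5 = False.
(x5 || x2): since x5 = False, the clause reduces to (x2). x2 = True.
In (!x10 || !x2), !x2 is now false; !x10 must hold, so x10 = False.
(!x8 || x10): since x10 = False, the clause reduces to (!x8). x8 = False.
(x8 || !x1): since x8 = False, the clause reduces to (!x1). x1 = False.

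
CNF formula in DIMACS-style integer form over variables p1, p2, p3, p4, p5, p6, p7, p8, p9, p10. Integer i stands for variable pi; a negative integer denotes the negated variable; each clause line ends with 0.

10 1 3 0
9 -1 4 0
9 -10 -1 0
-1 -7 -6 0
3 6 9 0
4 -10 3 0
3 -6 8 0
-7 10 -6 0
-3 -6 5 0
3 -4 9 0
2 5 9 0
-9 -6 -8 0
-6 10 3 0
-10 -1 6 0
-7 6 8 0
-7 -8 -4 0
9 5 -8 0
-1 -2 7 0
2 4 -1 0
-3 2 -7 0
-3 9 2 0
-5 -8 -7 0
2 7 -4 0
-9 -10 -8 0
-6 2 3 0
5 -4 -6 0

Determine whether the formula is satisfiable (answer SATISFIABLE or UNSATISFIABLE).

SATISFIABLE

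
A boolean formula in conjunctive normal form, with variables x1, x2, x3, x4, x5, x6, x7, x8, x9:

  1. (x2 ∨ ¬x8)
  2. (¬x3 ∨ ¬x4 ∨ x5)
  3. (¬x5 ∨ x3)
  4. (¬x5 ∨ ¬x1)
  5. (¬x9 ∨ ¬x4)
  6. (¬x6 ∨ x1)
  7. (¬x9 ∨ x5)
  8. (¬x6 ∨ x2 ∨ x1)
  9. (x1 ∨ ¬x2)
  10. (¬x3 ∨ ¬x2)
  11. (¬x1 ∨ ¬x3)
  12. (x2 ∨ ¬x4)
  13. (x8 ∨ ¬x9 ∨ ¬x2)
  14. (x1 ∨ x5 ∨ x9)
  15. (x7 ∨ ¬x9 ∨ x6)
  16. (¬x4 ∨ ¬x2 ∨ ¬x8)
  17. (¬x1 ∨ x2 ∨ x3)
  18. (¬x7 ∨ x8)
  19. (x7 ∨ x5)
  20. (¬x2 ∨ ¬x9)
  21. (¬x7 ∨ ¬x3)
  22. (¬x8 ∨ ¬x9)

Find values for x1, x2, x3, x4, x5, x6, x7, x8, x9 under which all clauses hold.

x1 = True, x2 = True, x3 = False, x4 = False, x5 = False, x6 = False, x7 = True, x8 = True, x9 = False

Check each clause:
  1. (x2 ∨ ¬x8) — x2 is true.
  2. (¬x3 ∨ x5 ∨ ¬x4) — ¬x4 is true.
  3. (x3 ∨ ¬x5) — ¬x5 is true.
  4. (¬x5 ∨ ¬x1) — ¬x5 is true.
  5. (¬x4 ∨ ¬x9) — ¬x4 is true.
  6. (x1 ∨ ¬x6) — x1 is true.
  7. (¬x9 ∨ x5) — ¬x9 is true.
  8. (x2 ∨ ¬x6 ∨ x1) — x1 is true.
  9. (¬x2 ∨ x1) — x1 is true.
  10. (¬x2 ∨ ¬x3) — ¬x3 is true.
  11. (¬x1 ∨ ¬x3) — ¬x3 is true.
  12. (¬x4 ∨ x2) — x2 is true.
  13. (x8 ∨ ¬x2 ∨ ¬x9) — x8 is true.
  14. (x9 ∨ x5 ∨ x1) — x1 is true.
  15. (x6 ∨ ¬x9 ∨ x7) — x7 is true.
  16. (¬x2 ∨ ¬x8 ∨ ¬x4) — ¬x4 is true.
  17. (x3 ∨ ¬x1 ∨ x2) — x2 is true.
  18. (¬x7 ∨ x8) — x8 is true.
  19. (x5 ∨ x7) — x7 is true.
  20. (¬x9 ∨ ¬x2) — ¬x9 is true.
  21. (¬x7 ∨ ¬x3) — ¬x3 is true.
  22. (¬x9 ∨ ¬x8) — ¬x9 is true.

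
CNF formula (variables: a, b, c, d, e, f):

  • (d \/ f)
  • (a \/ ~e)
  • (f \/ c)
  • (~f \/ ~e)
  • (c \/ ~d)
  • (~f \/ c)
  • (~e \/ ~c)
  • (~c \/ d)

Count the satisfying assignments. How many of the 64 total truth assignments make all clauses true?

Split on c, then f.
  c=1, f=1: remaining (a,b,d,e) ∈ {(0,0,1,0); (0,1,1,0); (1,0,1,0); (1,1,1,0)} — 4.
  c=1, f=0: remaining (a,b,d,e) ∈ {(0,0,1,0); (0,1,1,0); (1,0,1,0); (1,1,1,0)} — 4.
  c=0, f=1: a clause becomes empty — 0.
  c=0, f=0: a clause becomes empty — 0.
Total: 4 + 4 + 0 + 0 = 8.

8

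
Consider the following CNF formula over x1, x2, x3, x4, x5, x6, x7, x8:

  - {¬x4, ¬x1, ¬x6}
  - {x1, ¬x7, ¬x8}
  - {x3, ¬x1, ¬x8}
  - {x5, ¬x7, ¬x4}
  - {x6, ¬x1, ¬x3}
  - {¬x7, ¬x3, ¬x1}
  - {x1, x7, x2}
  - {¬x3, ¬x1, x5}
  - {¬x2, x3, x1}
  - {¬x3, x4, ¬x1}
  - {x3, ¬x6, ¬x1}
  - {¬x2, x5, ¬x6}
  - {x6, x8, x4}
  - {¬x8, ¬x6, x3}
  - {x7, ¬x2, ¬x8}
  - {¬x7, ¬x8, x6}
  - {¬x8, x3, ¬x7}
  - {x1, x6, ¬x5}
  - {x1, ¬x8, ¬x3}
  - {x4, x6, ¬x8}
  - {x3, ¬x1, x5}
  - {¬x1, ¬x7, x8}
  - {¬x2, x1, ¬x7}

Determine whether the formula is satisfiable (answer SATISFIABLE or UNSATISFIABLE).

SATISFIABLE

Branch on x1: take x1 = False.
Branch on x2: take x2 = False.
  then x7 is forced to True.
  then x8 is forced to False.
Set x4 = False and propagate.
  then x6 is forced to True.
x3, x5 are now unconstrained; take x3 = False, x5 = False.
So x1=False, x2=False, x3=False, x4=False, x5=False, x6=True, x7=True, x8=False is a satisfying assignment.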